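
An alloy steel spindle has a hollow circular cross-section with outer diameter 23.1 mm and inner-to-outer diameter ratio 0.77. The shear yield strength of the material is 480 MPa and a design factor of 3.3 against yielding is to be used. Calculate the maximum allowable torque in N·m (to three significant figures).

τ_allow = 480/3.3 = 145.5 MPa.
For a hollow shaft T_allow = τ_allow·πd_o³(1−k⁴)/16 with 1−k⁴ = 0.6485, so πd_o³(1−k⁴)/16 = 1569 mm³.
T_allow = 145.5×1569 = 228300 N·mm = 228.3 N·m.

T_allow = 228 N·m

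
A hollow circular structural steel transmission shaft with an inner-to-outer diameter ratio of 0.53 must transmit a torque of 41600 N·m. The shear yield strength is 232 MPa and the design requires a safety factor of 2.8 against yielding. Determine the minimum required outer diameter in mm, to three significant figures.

d_o = 141 mm

τ_allow = 232/2.8 = 82.86 MPa.
For a hollow shaft τ = 16T/[πd_o³(1−k⁴)] with k = 0.53, so 1−k⁴ = 0.9211.
d_o³ = 16T/[π τ_allow (1−k⁴)] = 16×4.1600×10^7/(π×82.86×0.9211) = 2.776×10^6 mm³.
d_o = 140.5 mm.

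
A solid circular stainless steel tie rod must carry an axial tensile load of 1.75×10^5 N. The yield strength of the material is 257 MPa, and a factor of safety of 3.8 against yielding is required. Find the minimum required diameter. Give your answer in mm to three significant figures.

d = 57.4 mm

Allowable stress σ_allow = 257/3.8 = 67.63 MPa.
Required area A = F/σ_allow = 175000/67.63 = 2588 mm².
A = πd²/4 → d = √(4A/π) = 57.40 mm.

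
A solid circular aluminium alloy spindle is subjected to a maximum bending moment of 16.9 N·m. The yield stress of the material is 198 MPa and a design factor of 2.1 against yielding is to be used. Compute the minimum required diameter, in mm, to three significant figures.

σ_allow = 198/2.1 = 94.29 MPa.
For a solid circular section σ = 32M/(πd³), so d³ = 32M/(π σ_allow) = 32×16900/(π×94.29) = 1826 mm³.
d = 12.22 mm.

d = 12.2 mm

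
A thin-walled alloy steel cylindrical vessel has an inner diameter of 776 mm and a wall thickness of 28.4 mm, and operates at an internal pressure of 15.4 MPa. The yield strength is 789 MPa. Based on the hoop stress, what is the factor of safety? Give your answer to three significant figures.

n = 3.75

σ_h = pD/(2t) = 15.4×776/(2×28.4) = 210.4 MPa.
n = 789/210.4 = 3.750.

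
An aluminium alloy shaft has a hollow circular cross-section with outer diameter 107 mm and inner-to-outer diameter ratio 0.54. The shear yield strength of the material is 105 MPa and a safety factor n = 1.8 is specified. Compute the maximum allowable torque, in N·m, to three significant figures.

τ_allow = 105/1.8 = 58.33 MPa.
For a hollow shaft T_allow = τ_allow·πd_o³(1−k⁴)/16 with 1−k⁴ = 0.9150, so πd_o³(1−k⁴)/16 = 220100 mm³.
T_allow = 58.33×220100 = 1.284×10^7 N·mm = 12840 N·m.

T_allow = 12800 N·m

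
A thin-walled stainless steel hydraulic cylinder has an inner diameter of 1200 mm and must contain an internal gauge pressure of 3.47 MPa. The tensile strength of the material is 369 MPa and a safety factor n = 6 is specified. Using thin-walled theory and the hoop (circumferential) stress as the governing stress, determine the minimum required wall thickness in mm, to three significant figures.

σ_allow = 369/6 = 61.50 MPa.
Hoop stress σ_h = pD/(2t), so t = pD/(2σ_allow) = 3.47×1200/(2×61.50) = 33.85 mm.

t = 33.9 mm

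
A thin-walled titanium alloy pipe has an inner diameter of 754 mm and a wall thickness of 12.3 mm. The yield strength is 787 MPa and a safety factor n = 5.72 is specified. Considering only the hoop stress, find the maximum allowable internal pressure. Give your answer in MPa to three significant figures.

σ_allow = 787/5.72 = 137.6 MPa.
σ_h = pD/(2t) → p_allow = 2σ_allow t/D = 2×137.6×12.3/754 = 4.489 MPa.

p_allow = 4.49 MPa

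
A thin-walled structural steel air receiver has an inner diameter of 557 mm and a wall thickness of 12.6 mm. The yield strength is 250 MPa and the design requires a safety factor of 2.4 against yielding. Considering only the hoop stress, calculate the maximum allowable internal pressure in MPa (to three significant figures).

p_allow = 4.71 MPa

σ_allow = 250/2.4 = 104.2 MPa.
σ_h = pD/(2t) → p_allow = 2σ_allow t/D = 2×104.2×12.6/557 = 4.713 MPa.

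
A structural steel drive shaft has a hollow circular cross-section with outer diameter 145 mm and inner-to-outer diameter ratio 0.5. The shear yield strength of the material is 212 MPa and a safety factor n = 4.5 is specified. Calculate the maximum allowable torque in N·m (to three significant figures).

τ_allow = 212/4.5 = 47.11 MPa.
For a hollow shaft T_allow = τ_allow·πd_o³(1−k⁴)/16 with 1−k⁴ = 0.9375, so πd_o³(1−k⁴)/16 = 561200 mm³.
T_allow = 47.11×561200 = 2.644×10^7 N·mm = 26440 N·m.

T_allow = 26400 N·m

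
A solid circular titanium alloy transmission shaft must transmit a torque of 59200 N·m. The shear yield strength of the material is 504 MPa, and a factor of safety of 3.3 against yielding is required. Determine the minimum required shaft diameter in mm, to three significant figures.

Allowable shear stress τ_allow = 504/3.3 = 152.7 MPa.
For a solid shaft τ = 16T/(πd³), so d³ = 16T/(π τ_allow) = 16×5.9200×10^7/(π×152.7) = 1.974×10^6 mm³.
d = (1.974×10^6)^(1/3) = 125.4 mm.

d = 125 mm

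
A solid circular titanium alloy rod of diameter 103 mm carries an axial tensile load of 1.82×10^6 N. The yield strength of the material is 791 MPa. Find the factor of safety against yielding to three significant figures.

n = 3.62

A = πd²/4 = 8332 mm².
σ = F/A = 1820000/8332 = 218.4 MPa.
n = 791/218.4 = 3.621.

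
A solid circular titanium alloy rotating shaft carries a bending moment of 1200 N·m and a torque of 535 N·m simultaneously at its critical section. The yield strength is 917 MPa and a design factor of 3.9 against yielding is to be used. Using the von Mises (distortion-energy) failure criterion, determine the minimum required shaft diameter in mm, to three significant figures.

d = 38.2 mm

σ_allow = σ_y/n = 917/3.9 = 235.1 MPa.
For a solid shaft σ_b = 32M/(πd³) and τ = 16T/(πd³), so the von Mises stress is σ' = (16/πd³)·√(4M²+3T²).
√(4M²+3T²) = √(4×(1.200×10^6)² + 3×(535000)²) = 2.573×10^6 N·mm.
d³ = 16×2.573×10^6/(π×235.1) = 55730 mm³.
d = 38.20 mm.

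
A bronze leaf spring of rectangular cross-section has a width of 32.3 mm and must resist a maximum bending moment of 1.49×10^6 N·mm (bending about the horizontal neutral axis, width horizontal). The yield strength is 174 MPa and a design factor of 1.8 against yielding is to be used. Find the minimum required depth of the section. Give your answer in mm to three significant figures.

h = 53.5 mm

σ_allow = 174/1.8 = 96.67 MPa.
For a rectangular section σ = 6M/(bh²), so h² = 6M/(b σ_allow) = 6×1490000/(32.3×96.67) = 2863 mm².
h = 53.51 mm.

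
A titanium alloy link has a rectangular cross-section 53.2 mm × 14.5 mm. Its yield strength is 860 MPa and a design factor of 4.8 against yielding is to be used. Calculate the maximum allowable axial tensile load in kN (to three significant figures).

F_allow = 138 kN

σ_allow = 860/4.8 = 179.2 MPa.
A = 53.2×14.5 = 771.4 mm².
F_allow = σ_allow × A = 179.2×771.4 = 138200 N.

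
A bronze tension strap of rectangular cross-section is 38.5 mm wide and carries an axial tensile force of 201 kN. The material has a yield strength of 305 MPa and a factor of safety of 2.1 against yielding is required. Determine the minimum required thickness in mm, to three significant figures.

σ_allow = 305/2.1 = 145.2 MPa.
Required area A = F/σ_allow = 201000/145.2 = 1384 mm².
t = A/w = 1384/38.5 = 35.95 mm.

t = 35.9 mm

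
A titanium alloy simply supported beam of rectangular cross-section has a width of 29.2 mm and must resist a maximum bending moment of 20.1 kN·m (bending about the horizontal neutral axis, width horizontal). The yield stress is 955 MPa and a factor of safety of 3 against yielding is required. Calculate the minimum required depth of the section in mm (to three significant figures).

h = 114 mm

σ_allow = 955/3 = 318.3 MPa.
For a rectangular section σ = 6M/(bh²), so h² = 6M/(b σ_allow) = 6×2.0100×10^7/(29.2×318.3) = 12970 mm².
h = 113.9 mm.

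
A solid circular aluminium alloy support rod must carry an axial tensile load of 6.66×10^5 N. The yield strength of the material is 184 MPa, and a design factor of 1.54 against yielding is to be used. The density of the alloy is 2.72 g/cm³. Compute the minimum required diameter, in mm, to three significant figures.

d = 84.2 mm

Allowable stress σ_allow = 184/1.54 = 119.5 MPa.
Required area A = F/σ_allow = 666000/119.5 = 5574 mm².
A = πd²/4 → d = √(4A/π) = 84.24 mm.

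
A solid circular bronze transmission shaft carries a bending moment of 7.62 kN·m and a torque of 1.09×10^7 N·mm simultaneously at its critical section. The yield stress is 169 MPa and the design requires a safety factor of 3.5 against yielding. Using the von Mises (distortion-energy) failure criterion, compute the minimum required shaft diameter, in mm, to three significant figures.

d = 137 mm

σ_allow = σ_y/n = 169/3.5 = 48.29 MPa.
For a solid shaft σ_b = 32M/(πd³) and τ = 16T/(πd³), so the von Mises stress is σ' = (16/πd³)·√(4M²+3T²).
√(4M²+3T²) = √(4×(7.620×10^6)² + 3×(1.090×10^7)²) = 2.426×10^7 N·mm.
d³ = 16×2.426×10^7/(π×48.29) = 2.559×10^6 mm³.
d = 136.8 mm.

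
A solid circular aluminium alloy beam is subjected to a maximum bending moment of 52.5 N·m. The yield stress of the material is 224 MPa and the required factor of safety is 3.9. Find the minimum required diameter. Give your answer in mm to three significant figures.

σ_allow = 224/3.9 = 57.44 MPa.
For a solid circular section σ = 32M/(πd³), so d³ = 32M/(π σ_allow) = 32×52500/(π×57.44) = 9311 mm³.
d = 21.04 mm.

d = 21.0 mm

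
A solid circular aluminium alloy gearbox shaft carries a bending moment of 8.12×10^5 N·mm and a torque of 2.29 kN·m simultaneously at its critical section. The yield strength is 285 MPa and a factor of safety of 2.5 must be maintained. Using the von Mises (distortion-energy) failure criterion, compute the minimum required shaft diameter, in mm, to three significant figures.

d = 57.6 mm

σ_allow = σ_y/n = 285/2.5 = 114.0 MPa.
For a solid shaft σ_b = 32M/(πd³) and τ = 16T/(πd³), so the von Mises stress is σ' = (16/πd³)·√(4M²+3T²).
√(4M²+3T²) = √(4×(812000)² + 3×(2.290×10^6)²) = 4.286×10^6 N·mm.
d³ = 16×4.286×10^6/(π×114.0) = 191500 mm³.
d = 57.64 mm.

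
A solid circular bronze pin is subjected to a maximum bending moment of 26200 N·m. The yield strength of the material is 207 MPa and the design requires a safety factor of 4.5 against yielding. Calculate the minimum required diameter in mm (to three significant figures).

d = 180 mm

σ_allow = 207/4.5 = 46.00 MPa.
For a solid circular section σ = 32M/(πd³), so d³ = 32M/(π σ_allow) = 32×2.6200×10^7/(π×46.00) = 5.802×10^6 mm³.
d = 179.7 mm.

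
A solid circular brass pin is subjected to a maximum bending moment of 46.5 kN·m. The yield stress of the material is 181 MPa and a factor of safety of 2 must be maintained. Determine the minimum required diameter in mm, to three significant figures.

σ_allow = 181/2 = 90.50 MPa.
For a solid circular section σ = 32M/(πd³), so d³ = 32M/(π σ_allow) = 32×4.6500×10^7/(π×90.50) = 5.234×10^6 mm³.
d = 173.6 mm.

d = 174 mm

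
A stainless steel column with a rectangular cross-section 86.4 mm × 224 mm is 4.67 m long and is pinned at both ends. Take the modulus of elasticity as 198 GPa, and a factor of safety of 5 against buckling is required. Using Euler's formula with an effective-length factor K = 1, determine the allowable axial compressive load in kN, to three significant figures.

Buckling occurs about the weak axis: I_min = h·b³/12 = 224×86.4³/12 = 1.204×10^7 mm⁴ (b = 86.4 mm is the smaller dimension).
Effective length L_e = KL = 1×4.67 m = 4670 mm.
Euler critical load P_cr = π²EI/L_e² = π²×198000×1.204×10^7/4670² = 1.079×10^6 N.
P_allow = P_cr/n = 1.079×10^6/5 = 215800 N.

P_allow = 216 kN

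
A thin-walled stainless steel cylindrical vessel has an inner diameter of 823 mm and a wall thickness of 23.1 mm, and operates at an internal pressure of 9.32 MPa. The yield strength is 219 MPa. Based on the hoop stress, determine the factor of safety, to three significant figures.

σ_h = pD/(2t) = 9.32×823/(2×23.1) = 166.0 MPa.
n = 219/166.0 = 1.319.

n = 1.32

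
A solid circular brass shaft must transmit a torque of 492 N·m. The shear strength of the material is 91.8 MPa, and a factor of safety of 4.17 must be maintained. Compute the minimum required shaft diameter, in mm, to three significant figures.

Allowable shear stress τ_allow = 91.8/4.17 = 22.01 MPa.
For a solid shaft τ = 16T/(πd³), so d³ = 16T/(π τ_allow) = 16×492000/(π×22.01) = 113800 mm³.
d = (113800)^(1/3) = 48.46 mm.

d = 48.5 mm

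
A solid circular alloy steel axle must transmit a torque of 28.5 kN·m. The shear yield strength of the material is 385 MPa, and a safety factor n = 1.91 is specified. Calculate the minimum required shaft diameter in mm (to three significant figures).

d = 89.6 mm

Allowable shear stress τ_allow = 385/1.91 = 201.6 MPa.
For a solid shaft τ = 16T/(πd³), so d³ = 16T/(π τ_allow) = 16×2.8500×10^7/(π×201.6) = 720100 mm³.
d = (720100)^(1/3) = 89.63 mm.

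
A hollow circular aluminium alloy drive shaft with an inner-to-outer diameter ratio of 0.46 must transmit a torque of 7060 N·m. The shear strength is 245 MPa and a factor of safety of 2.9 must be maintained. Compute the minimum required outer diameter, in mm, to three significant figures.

τ_allow = 245/2.9 = 84.48 MPa.
For a hollow shaft τ = 16T/[πd_o³(1−k⁴)] with k = 0.46, so 1−k⁴ = 0.9552.
d_o³ = 16T/[π τ_allow (1−k⁴)] = 16×7060000/(π×84.48×0.9552) = 445600 mm³.
d_o = 76.38 mm.

d_o = 76.4 mm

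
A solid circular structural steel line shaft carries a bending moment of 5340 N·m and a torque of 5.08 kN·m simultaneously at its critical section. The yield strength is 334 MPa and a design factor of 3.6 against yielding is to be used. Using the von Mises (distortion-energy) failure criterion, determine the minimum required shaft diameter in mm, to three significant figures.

d = 91.2 mm

σ_allow = σ_y/n = 334/3.6 = 92.78 MPa.
For a solid shaft σ_b = 32M/(πd³) and τ = 16T/(πd³), so the von Mises stress is σ' = (16/πd³)·√(4M²+3T²).
√(4M²+3T²) = √(4×(5.340×10^6)² + 3×(5.080×10^6)²) = 1.384×10^7 N·mm.
d³ = 16×1.384×10^7/(π×92.78) = 759600 mm³.
d = 91.24 mm.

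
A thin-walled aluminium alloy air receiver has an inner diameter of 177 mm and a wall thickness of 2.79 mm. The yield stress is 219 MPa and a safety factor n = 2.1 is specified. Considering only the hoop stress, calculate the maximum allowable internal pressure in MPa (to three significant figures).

σ_allow = 219/2.1 = 104.3 MPa.
σ_h = pD/(2t) → p_allow = 2σ_allow t/D = 2×104.3×2.79/177 = 3.288 MPa.

p_allow = 3.29 MPa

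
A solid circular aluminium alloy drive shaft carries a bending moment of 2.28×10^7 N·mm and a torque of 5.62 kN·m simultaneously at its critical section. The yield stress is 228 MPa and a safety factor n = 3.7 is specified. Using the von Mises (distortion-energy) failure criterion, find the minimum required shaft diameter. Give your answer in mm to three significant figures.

d = 157 mm

σ_allow = σ_y/n = 228/3.7 = 61.62 MPa.
For a solid shaft σ_b = 32M/(πd³) and τ = 16T/(πd³), so the von Mises stress is σ' = (16/πd³)·√(4M²+3T²).
√(4M²+3T²) = √(4×(2.280×10^7)² + 3×(5.620×10^6)²) = 4.663×10^7 N·mm.
d³ = 16×4.663×10^7/(π×61.62) = 3.854×10^6 mm³.
d = 156.8 mm.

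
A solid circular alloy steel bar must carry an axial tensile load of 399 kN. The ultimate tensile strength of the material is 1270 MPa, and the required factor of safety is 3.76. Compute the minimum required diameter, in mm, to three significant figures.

Allowable stress σ_allow = 1270/3.76 = 337.8 MPa.
Required area A = F/σ_allow = 399000/337.8 = 1181 mm².
A = πd²/4 → d = √(4A/π) = 38.78 mm.

d = 38.8 mm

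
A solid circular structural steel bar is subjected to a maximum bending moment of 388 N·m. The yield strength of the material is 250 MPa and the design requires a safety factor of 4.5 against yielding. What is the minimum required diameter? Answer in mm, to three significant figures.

σ_allow = 250/4.5 = 55.56 MPa.
For a solid circular section σ = 32M/(πd³), so d³ = 32M/(π σ_allow) = 32×388000/(π×55.56) = 71140 mm³.
d = 41.44 mm.

d = 41.4 mm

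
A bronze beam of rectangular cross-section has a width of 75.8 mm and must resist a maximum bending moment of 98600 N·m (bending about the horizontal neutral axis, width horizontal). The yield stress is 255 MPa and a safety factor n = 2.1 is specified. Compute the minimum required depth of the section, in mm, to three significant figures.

σ_allow = 255/2.1 = 121.4 MPa.
For a rectangular section σ = 6M/(bh²), so h² = 6M/(b σ_allow) = 6×9.8600×10^7/(75.8×121.4) = 64270 mm².
h = 253.5 mm.

h = 254 mm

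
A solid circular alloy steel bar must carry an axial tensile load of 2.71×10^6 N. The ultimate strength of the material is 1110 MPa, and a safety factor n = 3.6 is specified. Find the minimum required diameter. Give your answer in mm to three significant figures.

Allowable stress σ_allow = 1110/3.6 = 308.3 MPa.
Required area A = F/σ_allow = 2710000/308.3 = 8789 mm².
A = πd²/4 → d = √(4A/π) = 105.8 mm.

d = 106 mm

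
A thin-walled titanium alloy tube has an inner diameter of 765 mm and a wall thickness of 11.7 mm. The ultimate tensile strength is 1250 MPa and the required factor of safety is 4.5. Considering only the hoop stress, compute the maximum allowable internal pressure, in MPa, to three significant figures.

p_allow = 8.50 MPa

σ_allow = 1250/4.5 = 277.8 MPa.
σ_h = pD/(2t) → p_allow = 2σ_allow t/D = 2×277.8×11.7/765 = 8.497 MPa.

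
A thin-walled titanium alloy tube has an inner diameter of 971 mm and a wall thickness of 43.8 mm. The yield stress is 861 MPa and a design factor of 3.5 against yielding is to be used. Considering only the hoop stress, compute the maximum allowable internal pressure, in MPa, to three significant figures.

p_allow = 22.2 MPa

σ_allow = 861/3.5 = 246.0 MPa.
σ_h = pD/(2t) → p_allow = 2σ_allow t/D = 2×246.0×43.8/971 = 22.19 MPa.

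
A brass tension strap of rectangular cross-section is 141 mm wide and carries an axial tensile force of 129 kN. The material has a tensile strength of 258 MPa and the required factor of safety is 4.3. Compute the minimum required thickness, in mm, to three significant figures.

σ_allow = 258/4.3 = 60.00 MPa.
Required area A = F/σ_allow = 129000/60.00 = 2150 mm².
t = A/w = 2150/141 = 15.25 mm.

t = 15.2 mm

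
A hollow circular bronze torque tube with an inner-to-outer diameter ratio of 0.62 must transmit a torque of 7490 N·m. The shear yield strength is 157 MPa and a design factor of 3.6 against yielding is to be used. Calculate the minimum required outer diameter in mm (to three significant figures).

d_o = 101 mm

τ_allow = 157/3.6 = 43.61 MPa.
For a hollow shaft τ = 16T/[πd_o³(1−k⁴)] with k = 0.62, so 1−k⁴ = 0.8522.
d_o³ = 16T/[π τ_allow (1−k⁴)] = 16×7490000/(π×43.61×0.8522) = 1.026×10^6 mm³.
d_o = 100.9 mm.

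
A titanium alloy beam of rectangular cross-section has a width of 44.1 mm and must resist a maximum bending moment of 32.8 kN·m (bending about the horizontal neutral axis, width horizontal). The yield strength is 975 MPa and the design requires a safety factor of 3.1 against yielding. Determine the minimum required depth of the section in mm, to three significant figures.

h = 119 mm

σ_allow = 975/3.1 = 314.5 MPa.
For a rectangular section σ = 6M/(bh²), so h² = 6M/(b σ_allow) = 6×3.2800×10^7/(44.1×314.5) = 14190 mm².
h = 119.1 mm.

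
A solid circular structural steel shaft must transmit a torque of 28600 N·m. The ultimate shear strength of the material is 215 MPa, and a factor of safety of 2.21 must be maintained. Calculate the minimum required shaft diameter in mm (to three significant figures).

d = 114 mm

Allowable shear stress τ_allow = 215/2.21 = 97.29 MPa.
For a solid shaft τ = 16T/(πd³), so d³ = 16T/(π τ_allow) = 16×2.8600×10^7/(π×97.29) = 1.497×10^6 mm³.
d = (1.497×10^6)^(1/3) = 114.4 mm.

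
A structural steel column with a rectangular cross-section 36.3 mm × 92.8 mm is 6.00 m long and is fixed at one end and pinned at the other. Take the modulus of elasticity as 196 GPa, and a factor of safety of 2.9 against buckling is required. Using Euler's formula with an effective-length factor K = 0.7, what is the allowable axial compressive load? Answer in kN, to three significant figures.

Buckling occurs about the weak axis: I_min = h·b³/12 = 92.8×36.3³/12 = 369900 mm⁴ (b = 36.3 mm is the smaller dimension).
Effective length L_e = KL = 0.7×6.00 m = 4200 mm.
Euler critical load P_cr = π²EI/L_e² = π²×196000×369900/4200² = 40560 N.
P_allow = P_cr/n = 40560/2.9 = 13990 N.

P_allow = 14.0 kN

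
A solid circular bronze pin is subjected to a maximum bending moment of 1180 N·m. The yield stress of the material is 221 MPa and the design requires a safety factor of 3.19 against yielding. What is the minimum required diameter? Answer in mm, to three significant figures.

d = 55.8 mm

σ_allow = 221/3.19 = 69.28 MPa.
For a solid circular section σ = 32M/(πd³), so d³ = 32M/(π σ_allow) = 32×1180000/(π×69.28) = 173500 mm³.
d = 55.77 mm.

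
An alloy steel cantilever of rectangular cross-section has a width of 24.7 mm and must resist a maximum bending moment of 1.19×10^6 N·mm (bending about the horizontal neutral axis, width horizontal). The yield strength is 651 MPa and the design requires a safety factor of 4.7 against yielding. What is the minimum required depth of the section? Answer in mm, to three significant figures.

h = 45.7 mm

σ_allow = 651/4.7 = 138.5 MPa.
For a rectangular section σ = 6M/(bh²), so h² = 6M/(b σ_allow) = 6×1190000/(24.7×138.5) = 2087 mm².
h = 45.68 mm.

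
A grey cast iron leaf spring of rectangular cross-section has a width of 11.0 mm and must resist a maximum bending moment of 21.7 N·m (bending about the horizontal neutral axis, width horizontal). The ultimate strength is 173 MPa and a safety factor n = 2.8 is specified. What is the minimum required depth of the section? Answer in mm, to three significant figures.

h = 13.8 mm

σ_allow = 173/2.8 = 61.79 MPa.
For a rectangular section σ = 6M/(bh²), so h² = 6M/(b σ_allow) = 6×21700/(11.0×61.79) = 191.6 mm².
h = 13.84 mm.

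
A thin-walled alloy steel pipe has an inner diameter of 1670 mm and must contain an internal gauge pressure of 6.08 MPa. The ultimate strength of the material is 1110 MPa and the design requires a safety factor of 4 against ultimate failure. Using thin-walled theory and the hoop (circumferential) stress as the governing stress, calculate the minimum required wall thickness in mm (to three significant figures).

σ_allow = 1110/4 = 277.5 MPa.
Hoop stress σ_h = pD/(2t), so t = pD/(2σ_allow) = 6.08×1670/(2×277.5) = 18.29 mm.

t = 18.3 mm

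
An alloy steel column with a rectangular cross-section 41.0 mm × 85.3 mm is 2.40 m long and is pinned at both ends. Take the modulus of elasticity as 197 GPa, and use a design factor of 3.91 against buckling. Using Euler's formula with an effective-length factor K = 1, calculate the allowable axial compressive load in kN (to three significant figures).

P_allow = 42.3 kN

Buckling occurs about the weak axis: I_min = h·b³/12 = 85.3×41.0³/12 = 489900 mm⁴ (b = 41.0 mm is the smaller dimension).
Effective length L_e = KL = 1×2.40 m = 2400 mm.
Euler critical load P_cr = π²EI/L_e² = π²×197000×489900/2400² = 165400 N.
P_allow = P_cr/n = 165400/3.91 = 42290 N.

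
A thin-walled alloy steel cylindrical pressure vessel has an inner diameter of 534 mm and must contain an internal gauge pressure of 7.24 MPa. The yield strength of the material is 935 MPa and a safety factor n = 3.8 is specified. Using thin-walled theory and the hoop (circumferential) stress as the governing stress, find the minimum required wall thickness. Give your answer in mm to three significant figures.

σ_allow = 935/3.8 = 246.1 MPa.
Hoop stress σ_h = pD/(2t), so t = pD/(2σ_allow) = 7.24×534/(2×246.1) = 7.856 mm.

t = 7.86 mm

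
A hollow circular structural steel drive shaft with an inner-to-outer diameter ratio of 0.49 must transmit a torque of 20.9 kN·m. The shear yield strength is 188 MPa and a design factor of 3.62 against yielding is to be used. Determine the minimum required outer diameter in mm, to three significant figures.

τ_allow = 188/3.62 = 51.93 MPa.
For a hollow shaft τ = 16T/[πd_o³(1−k⁴)] with k = 0.49, so 1−k⁴ = 0.9424.
d_o³ = 16T/[π τ_allow (1−k⁴)] = 16×2.0900×10^7/(π×51.93×0.9424) = 2.175×10^6 mm³.
d_o = 129.6 mm.

d_o = 130 mm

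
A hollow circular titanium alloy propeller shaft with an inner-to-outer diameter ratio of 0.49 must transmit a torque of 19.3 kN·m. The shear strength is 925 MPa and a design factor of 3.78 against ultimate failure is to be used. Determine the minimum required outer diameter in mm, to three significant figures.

d_o = 75.3 mm

τ_allow = 925/3.78 = 244.7 MPa.
For a hollow shaft τ = 16T/[πd_o³(1−k⁴)] with k = 0.49, so 1−k⁴ = 0.9424.
d_o³ = 16T/[π τ_allow (1−k⁴)] = 16×1.9300×10^7/(π×244.7×0.9424) = 426200 mm³.
d_o = 75.26 mm.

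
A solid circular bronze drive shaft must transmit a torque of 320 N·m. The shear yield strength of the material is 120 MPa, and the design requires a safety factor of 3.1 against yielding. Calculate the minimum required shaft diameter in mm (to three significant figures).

Allowable shear stress τ_allow = 120/3.1 = 38.71 MPa.
For a solid shaft τ = 16T/(πd³), so d³ = 16T/(π τ_allow) = 16×320000/(π×38.71) = 42100 mm³.
d = (42100)^(1/3) = 34.79 mm.

d = 34.8 mm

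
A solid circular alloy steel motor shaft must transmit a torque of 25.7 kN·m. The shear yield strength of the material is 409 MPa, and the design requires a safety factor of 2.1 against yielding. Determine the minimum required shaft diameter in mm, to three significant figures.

Allowable shear stress τ_allow = 409/2.1 = 194.8 MPa.
For a solid shaft τ = 16T/(πd³), so d³ = 16T/(π τ_allow) = 16×2.5700×10^7/(π×194.8) = 672000 mm³.
d = (672000)^(1/3) = 87.59 mm.

d = 87.6 mm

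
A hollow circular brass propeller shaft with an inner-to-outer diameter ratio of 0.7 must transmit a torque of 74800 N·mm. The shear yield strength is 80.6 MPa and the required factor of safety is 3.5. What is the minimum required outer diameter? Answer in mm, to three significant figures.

d_o = 27.9 mm

τ_allow = 80.6/3.5 = 23.03 MPa.
For a hollow shaft τ = 16T/[πd_o³(1−k⁴)] with k = 0.7, so 1−k⁴ = 0.7599.
d_o³ = 16T/[π τ_allow (1−k⁴)] = 16×74800/(π×23.03×0.7599) = 21770 mm³.
d_o = 27.92 mm.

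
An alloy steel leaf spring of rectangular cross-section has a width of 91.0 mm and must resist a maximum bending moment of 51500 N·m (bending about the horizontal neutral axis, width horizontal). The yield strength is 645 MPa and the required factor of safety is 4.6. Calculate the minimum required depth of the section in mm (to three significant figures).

h = 156 mm

σ_allow = 645/4.6 = 140.2 MPa.
For a rectangular section σ = 6M/(bh²), so h² = 6M/(b σ_allow) = 6×5.1500×10^7/(91.0×140.2) = 24220 mm².
h = 155.6 mm.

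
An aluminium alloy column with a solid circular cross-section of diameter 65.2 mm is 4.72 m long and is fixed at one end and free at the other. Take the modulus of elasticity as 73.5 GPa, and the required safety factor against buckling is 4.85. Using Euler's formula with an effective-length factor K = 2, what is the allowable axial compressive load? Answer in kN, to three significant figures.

P_allow = 1.49 kN

I = πd⁴/64 = π×65.2⁴/64 = 887100 mm⁴.
Effective length L_e = KL = 2×4.72 m = 9440 mm.
Euler critical load P_cr = π²EI/L_e² = π²×73500×887100/9440² = 7221 N.
P_allow = P_cr/n = 7221/4.85 = 1489 N.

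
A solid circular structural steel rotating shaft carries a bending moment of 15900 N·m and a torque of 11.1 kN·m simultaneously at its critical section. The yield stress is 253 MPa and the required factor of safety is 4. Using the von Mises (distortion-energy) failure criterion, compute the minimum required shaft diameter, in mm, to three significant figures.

σ_allow = σ_y/n = 253/4 = 63.25 MPa.
For a solid shaft σ_b = 32M/(πd³) and τ = 16T/(πd³), so the von Mises stress is σ' = (16/πd³)·√(4M²+3T²).
√(4M²+3T²) = √(4×(1.590×10^7)² + 3×(1.110×10^7)²) = 3.716×10^7 N·mm.
d³ = 16×3.716×10^7/(π×63.25) = 2.992×10^6 mm³.
d = 144.1 mm.

d = 144 mm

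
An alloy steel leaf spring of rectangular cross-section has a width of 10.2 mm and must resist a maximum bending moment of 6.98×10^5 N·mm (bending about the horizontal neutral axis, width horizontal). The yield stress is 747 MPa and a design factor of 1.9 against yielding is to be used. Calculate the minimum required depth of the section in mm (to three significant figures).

h = 32.3 mm

σ_allow = 747/1.9 = 393.2 MPa.
For a rectangular section σ = 6M/(bh²), so h² = 6M/(b σ_allow) = 6×698000/(10.2×393.2) = 1044 mm².
h = 32.32 mm.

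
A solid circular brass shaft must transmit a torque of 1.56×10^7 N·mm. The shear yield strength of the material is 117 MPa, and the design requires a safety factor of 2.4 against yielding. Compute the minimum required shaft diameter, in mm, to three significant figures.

Allowable shear stress τ_allow = 117/2.4 = 48.75 MPa.
For a solid shaft τ = 16T/(πd³), so d³ = 16T/(π τ_allow) = 16×1.5600×10^7/(π×48.75) = 1.630×10^6 mm³.
d = (1.630×10^6)^(1/3) = 117.7 mm.

d = 118 mm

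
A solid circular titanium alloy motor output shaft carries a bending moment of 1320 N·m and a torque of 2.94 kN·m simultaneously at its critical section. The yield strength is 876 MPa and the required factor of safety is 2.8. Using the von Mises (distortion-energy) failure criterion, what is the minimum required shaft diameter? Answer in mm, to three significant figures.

σ_allow = σ_y/n = 876/2.8 = 312.9 MPa.
For a solid shaft σ_b = 32M/(πd³) and τ = 16T/(πd³), so the von Mises stress is σ' = (16/πd³)·√(4M²+3T²).
√(4M²+3T²) = √(4×(1.320×10^6)² + 3×(2.940×10^6)²) = 5.736×10^6 N·mm.
d³ = 16×5.736×10^6/(π×312.9) = 93370 mm³.
d = 45.37 mm.

d = 45.4 mm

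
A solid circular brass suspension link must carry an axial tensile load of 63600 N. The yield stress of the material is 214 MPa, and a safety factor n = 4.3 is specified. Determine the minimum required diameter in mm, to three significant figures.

d = 40.3 mm

Allowable stress σ_allow = 214/4.3 = 49.77 MPa.
Required area A = F/σ_allow = 63600/49.77 = 1278 mm².
A = πd²/4 → d = √(4A/π) = 40.34 mm.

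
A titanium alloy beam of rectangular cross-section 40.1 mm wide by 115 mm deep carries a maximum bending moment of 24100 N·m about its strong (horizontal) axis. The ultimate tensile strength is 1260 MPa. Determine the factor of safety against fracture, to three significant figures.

n = 4.62

Section modulus S = bh²/6 = 40.1×115²/6 = 88390 mm³.
σ = M/S = 2.4100×10^7/88390 = 272.7 MPa.
n = 1260/272.7 = 4.621.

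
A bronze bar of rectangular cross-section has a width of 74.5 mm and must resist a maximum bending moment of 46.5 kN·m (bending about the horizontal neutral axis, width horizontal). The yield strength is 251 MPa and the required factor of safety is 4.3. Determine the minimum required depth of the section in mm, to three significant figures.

σ_allow = 251/4.3 = 58.37 MPa.
For a rectangular section σ = 6M/(bh²), so h² = 6M/(b σ_allow) = 6×4.6500×10^7/(74.5×58.37) = 64160 mm².
h = 253.3 mm.

h = 253 mm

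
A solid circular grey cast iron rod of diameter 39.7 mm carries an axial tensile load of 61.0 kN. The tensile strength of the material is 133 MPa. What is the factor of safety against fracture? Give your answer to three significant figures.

n = 2.70

A = πd²/4 = 1238 mm².
σ = F/A = 61000/1238 = 49.28 MPa.
n = 133/49.28 = 2.699.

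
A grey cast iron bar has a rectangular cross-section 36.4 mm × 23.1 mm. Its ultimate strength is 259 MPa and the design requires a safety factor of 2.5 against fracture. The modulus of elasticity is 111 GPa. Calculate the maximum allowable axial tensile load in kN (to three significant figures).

σ_allow = 259/2.5 = 103.6 MPa.
A = 36.4×23.1 = 840.8 mm².
F_allow = σ_allow × A = 103.6×840.8 = 87110 N.

F_allow = 87.1 kN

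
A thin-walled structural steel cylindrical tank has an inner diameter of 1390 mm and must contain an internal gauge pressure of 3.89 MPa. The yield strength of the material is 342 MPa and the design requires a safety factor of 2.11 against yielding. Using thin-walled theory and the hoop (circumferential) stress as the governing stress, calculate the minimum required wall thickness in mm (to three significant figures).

t = 16.7 mm

σ_allow = 342/2.11 = 162.1 MPa.
Hoop stress σ_h = pD/(2t), so t = pD/(2σ_allow) = 3.89×1390/(2×162.1) = 16.68 mm.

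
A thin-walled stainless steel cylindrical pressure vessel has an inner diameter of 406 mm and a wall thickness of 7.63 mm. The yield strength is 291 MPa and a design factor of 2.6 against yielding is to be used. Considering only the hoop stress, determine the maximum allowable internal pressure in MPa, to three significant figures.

σ_allow = 291/2.6 = 111.9 MPa.
σ_h = pD/(2t) → p_allow = 2σ_allow t/D = 2×111.9×7.63/406 = 4.207 MPa.

p_allow = 4.21 MPa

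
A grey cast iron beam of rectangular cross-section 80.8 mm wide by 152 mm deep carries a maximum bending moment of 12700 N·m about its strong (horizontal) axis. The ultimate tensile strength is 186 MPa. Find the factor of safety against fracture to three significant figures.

n = 4.56

Section modulus S = bh²/6 = 80.8×152²/6 = 311100 mm³.
σ = M/S = 1.2700×10^7/311100 = 40.82 MPa.
n = 186/40.82 = 4.557.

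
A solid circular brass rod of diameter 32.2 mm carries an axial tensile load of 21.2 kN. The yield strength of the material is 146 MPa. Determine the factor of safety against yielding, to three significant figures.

A = πd²/4 = 814.3 mm².
σ = F/A = 21200/814.3 = 26.03 MPa.
n = 146/26.03 = 5.608.

n = 5.61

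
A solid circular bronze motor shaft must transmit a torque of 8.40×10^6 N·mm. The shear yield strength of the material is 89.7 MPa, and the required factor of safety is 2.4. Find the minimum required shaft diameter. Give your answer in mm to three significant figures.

d = 105 mm

Allowable shear stress τ_allow = 89.7/2.4 = 37.38 MPa.
For a solid shaft τ = 16T/(πd³), so d³ = 16T/(π τ_allow) = 16×8400000/(π×37.38) = 1.145×10^6 mm³.
d = (1.145×10^6)^(1/3) = 104.6 mm.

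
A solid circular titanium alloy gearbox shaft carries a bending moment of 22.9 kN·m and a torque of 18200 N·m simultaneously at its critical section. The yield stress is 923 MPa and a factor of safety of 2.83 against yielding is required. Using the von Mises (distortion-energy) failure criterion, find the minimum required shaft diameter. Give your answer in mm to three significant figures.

σ_allow = σ_y/n = 923/2.83 = 326.1 MPa.
For a solid shaft σ_b = 32M/(πd³) and τ = 16T/(πd³), so the von Mises stress is σ' = (16/πd³)·√(4M²+3T²).
√(4M²+3T²) = √(4×(2.290×10^7)² + 3×(1.820×10^7)²) = 5.560×10^7 N·mm.
d³ = 16×5.560×10^7/(π×326.1) = 868200 mm³.
d = 95.40 mm.

d = 95.4 mm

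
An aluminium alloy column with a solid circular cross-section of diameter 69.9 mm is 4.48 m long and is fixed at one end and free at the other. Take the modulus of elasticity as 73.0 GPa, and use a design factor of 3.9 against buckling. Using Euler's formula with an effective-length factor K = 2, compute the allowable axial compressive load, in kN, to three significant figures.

I = πd⁴/64 = π×69.9⁴/64 = 1.172×10^6 mm⁴.
Effective length L_e = KL = 2×4.48 m = 8960 mm.
Euler critical load P_cr = π²EI/L_e² = π²×73000×1.172×10^6/8960² = 10520 N.
P_allow = P_cr/n = 10520/3.9 = 2697 N.

P_allow = 2.70 kN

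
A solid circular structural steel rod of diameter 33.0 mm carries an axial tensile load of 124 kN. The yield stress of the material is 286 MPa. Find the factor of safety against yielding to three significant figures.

A = πd²/4 = 855.3 mm².
σ = F/A = 124000/855.3 = 145.0 MPa.
n = 286/145.0 = 1.973.

n = 1.97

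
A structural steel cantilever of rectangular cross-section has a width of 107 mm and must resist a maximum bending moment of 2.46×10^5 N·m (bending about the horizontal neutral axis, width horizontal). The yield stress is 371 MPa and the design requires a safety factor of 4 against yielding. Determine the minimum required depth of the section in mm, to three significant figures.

h = 386 mm

σ_allow = 371/4 = 92.75 MPa.
For a rectangular section σ = 6M/(bh²), so h² = 6M/(b σ_allow) = 6×2.4600×10^8/(107×92.75) = 148700 mm².
h = 385.7 mm.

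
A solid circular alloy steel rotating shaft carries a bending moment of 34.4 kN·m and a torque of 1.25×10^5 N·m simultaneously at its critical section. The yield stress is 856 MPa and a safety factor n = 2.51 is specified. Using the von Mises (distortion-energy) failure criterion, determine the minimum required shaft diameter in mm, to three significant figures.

d = 150 mm

σ_allow = σ_y/n = 856/2.51 = 341.0 MPa.
For a solid shaft σ_b = 32M/(πd³) and τ = 16T/(πd³), so the von Mises stress is σ' = (16/πd³)·√(4M²+3T²).
√(4M²+3T²) = √(4×(3.440×10^7)² + 3×(1.250×10^8)²) = 2.272×10^8 N·mm.
d³ = 16×2.272×10^8/(π×341.0) = 3.393×10^6 mm³.
d = 150.3 mm.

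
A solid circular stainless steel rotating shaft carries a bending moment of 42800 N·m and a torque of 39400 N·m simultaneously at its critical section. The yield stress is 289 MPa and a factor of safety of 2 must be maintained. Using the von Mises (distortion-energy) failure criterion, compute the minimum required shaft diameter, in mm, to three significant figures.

σ_allow = σ_y/n = 289/2 = 144.5 MPa.
For a solid shaft σ_b = 32M/(πd³) and τ = 16T/(πd³), so the von Mises stress is σ' = (16/πd³)·√(4M²+3T²).
√(4M²+3T²) = √(4×(4.280×10^7)² + 3×(3.940×10^7)²) = 1.095×10^8 N·mm.
d³ = 16×1.095×10^8/(π×144.5) = 3.858×10^6 mm³.
d = 156.8 mm.

d = 157 mm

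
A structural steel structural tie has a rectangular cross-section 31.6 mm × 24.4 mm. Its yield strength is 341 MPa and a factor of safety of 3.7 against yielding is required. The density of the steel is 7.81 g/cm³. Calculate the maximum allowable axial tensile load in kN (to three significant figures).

σ_allow = 341/3.7 = 92.16 MPa.
A = 31.6×24.4 = 771.0 mm².
F_allow = σ_allow × A = 92.16×771.0 = 71060 N.

F_allow = 71.1 kN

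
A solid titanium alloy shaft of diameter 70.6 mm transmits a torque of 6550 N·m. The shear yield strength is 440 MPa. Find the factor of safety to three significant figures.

n = 4.64

τ = 16T/(πd³) = 16×6550000/(π×70.6³) = 94.80 MPa.
n = τ_limit/τ = 440/94.80 = 4.641.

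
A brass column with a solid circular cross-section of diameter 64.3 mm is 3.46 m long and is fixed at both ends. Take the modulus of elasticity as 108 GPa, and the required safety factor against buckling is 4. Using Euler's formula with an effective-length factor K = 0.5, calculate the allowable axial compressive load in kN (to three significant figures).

I = πd⁴/64 = π×64.3⁴/64 = 839100 mm⁴.
Effective length L_e = KL = 0.5×3.46 m = 1730 mm.
Euler critical load P_cr = π²EI/L_e² = π²×108000×839100/1730² = 298800 N.
P_allow = P_cr/n = 298800/4 = 74710 N.

P_allow = 74.7 kN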